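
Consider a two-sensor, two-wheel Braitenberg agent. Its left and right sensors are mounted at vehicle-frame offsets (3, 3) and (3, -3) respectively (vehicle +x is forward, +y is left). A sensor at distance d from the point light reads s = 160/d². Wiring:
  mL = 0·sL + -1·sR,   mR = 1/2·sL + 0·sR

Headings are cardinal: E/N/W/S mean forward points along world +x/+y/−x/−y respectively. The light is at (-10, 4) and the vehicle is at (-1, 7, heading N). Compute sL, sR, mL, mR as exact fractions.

left sensor world pos  = (-4, 10); dL² = 72
right sensor world pos = (2, 10); dR² = 180
sL = 160/72 = 20/9
sR = 160/180 = 8/9
mL = 0·sL + -1·sR = -8/9
mR = 1/2·sL + 0·sR = 10/9

20/9 8/9 -8/9 10/9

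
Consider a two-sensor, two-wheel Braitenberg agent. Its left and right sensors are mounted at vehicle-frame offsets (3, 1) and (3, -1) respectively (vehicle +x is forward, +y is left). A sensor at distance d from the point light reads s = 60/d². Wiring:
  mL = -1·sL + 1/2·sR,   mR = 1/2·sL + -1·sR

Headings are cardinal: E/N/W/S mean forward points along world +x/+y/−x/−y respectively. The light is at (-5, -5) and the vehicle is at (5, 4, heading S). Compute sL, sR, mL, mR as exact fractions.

60/157 20/39 -770/6123 -1970/6123

left sensor world pos  = (6, 1); dL² = 157
right sensor world pos = (4, 1); dR² = 117
sL = 60/157 = 60/157
sR = 60/117 = 20/39
mL = -1·sL + 1/2·sR = -770/6123
mR = 1/2·sL + -1·sR = -1970/6123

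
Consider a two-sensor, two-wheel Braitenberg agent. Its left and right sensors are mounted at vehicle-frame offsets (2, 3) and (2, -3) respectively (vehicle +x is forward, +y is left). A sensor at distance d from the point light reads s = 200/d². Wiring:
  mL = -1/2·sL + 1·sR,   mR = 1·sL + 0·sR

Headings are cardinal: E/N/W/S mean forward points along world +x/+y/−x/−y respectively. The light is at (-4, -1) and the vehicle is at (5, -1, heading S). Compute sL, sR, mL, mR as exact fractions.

50/37 5 160/37 50/37

left sensor world pos  = (8, -3); dL² = 148
right sensor world pos = (2, -3); dR² = 40
sL = 200/148 = 50/37
sR = 200/40 = 5
mL = -1/2·sL + 1·sR = 160/37
mR = 1·sL + 0·sR = 50/37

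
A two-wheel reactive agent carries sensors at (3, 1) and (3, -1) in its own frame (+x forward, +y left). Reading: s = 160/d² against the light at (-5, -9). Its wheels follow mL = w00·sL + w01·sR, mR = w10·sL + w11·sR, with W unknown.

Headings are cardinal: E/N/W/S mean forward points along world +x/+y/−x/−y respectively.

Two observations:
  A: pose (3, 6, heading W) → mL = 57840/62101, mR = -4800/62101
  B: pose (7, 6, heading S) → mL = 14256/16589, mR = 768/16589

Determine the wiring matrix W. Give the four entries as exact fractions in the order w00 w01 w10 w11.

obs A: pose=(3,6,W) → sL=160/221, sR=160/281, mL=57840/62101, mR=-4800/62101
obs B: pose=(7,6,S) → sL=160/313, sR=32/53, mL=14256/16589, mR=768/16589
sensor matrix S = [[160/221, 160/281], [160/313, 32/53]]; det S = 150466560/1030193489
solve [mL_A; mL_B] = S·[w00; w01] and [mR_A; mR_B] = S·[w10; w11]:
  w00 = 1/2, w01 = 1, w10 = -1/2, w11 = 1/2

1/2 1 -1/2 1/2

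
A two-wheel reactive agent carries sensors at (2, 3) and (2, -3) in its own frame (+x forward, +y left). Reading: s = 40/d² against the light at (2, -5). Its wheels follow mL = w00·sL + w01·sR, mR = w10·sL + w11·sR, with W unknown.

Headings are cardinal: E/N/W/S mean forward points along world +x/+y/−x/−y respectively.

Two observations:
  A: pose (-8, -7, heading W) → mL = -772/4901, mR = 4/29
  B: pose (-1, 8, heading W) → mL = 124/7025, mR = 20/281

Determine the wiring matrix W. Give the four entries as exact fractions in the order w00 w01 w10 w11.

obs A: pose=(-8,-7,W) → sL=40/169, sR=8/29, mL=-772/4901, mR=4/29
obs B: pose=(-1,8,W) → sL=8/25, sR=40/281, mL=124/7025, mR=20/281
sensor matrix S = [[40/169, 8/29], [8/25, 40/281]]; det S = -1879296/34429525
solve [mL_A; mL_B] = S·[w00; w01] and [mR_A; mR_B] = S·[w10; w11]:
  w00 = 1/2, w01 = -1, w10 = 0, w11 = 1/2

1/2 -1 0 1/2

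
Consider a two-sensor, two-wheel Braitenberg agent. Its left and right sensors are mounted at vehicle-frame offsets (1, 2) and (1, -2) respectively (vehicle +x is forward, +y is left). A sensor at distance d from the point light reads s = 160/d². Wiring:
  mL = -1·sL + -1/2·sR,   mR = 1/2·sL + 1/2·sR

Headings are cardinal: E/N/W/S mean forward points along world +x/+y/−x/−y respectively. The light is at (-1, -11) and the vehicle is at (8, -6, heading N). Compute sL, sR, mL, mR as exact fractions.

32/17 160/157 -6384/2669 3872/2669

left sensor world pos  = (6, -5); dL² = 85
right sensor world pos = (10, -5); dR² = 157
sL = 160/85 = 32/17
sR = 160/157 = 160/157
mL = -1·sL + -1/2·sR = -6384/2669
mR = 1/2·sL + 1/2·sR = 3872/2669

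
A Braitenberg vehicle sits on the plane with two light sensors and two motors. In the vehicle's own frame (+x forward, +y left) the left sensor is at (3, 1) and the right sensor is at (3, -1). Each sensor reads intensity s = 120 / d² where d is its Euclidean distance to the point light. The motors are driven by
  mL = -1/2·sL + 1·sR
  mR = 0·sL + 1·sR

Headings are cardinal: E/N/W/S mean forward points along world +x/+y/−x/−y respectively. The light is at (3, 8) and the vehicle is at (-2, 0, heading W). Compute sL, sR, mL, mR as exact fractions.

left sensor world pos  = (-5, -1); dL² = 145
right sensor world pos = (-5, 1); dR² = 113
sL = 120/145 = 24/29
sR = 120/113 = 120/113
mL = -1/2·sL + 1·sR = 2124/3277
mR = 0·sL + 1·sR = 120/113

24/29 120/113 2124/3277 120/113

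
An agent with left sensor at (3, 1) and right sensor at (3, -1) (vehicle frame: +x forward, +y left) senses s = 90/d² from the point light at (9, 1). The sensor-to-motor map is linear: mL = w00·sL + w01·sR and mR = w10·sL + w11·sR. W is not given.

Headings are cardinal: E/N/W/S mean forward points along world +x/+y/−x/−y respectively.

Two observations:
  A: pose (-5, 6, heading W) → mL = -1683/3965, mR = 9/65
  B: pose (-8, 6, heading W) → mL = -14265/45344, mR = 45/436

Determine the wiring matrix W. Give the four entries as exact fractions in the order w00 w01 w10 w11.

obs A: pose=(-5,6,W) → sL=18/61, sR=18/65, mL=-1683/3965, mR=9/65
obs B: pose=(-8,6,W) → sL=45/208, sR=45/218, mL=-14265/45344, mR=45/436
sensor matrix S = [[18/61, 18/65], [45/208, 45/218]]; det S = 8991/8989448
solve [mL_A; mL_B] = S·[w00; w01] and [mR_A; mR_B] = S·[w10; w11]:
  w00 = -1/2, w01 = -1, w10 = 0, w11 = 1/2

-1/2 -1 0 1/2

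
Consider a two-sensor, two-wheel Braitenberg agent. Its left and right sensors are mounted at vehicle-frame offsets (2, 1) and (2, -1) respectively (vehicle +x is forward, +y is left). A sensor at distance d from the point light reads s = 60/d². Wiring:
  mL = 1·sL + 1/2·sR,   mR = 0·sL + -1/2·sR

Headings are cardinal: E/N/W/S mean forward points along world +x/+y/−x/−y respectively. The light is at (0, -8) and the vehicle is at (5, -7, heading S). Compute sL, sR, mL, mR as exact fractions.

left sensor world pos  = (6, -9); dL² = 37
right sensor world pos = (4, -9); dR² = 17
sL = 60/37 = 60/37
sR = 60/17 = 60/17
mL = 1·sL + 1/2·sR = 2130/629
mR = 0·sL + -1/2·sR = -30/17

60/37 60/17 2130/629 -30/17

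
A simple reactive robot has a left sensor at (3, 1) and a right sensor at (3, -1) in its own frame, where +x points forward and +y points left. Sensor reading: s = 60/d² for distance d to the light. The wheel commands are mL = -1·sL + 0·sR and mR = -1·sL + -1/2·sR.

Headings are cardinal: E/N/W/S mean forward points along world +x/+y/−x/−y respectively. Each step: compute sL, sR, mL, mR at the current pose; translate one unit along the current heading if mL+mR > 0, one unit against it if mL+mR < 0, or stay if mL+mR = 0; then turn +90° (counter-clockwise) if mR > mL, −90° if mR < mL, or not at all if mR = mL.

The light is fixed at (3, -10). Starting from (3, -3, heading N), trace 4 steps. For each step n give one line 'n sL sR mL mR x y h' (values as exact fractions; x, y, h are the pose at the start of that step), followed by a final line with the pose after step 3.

n=0: pose=(3,-3,N); sL=60/101, sR=60/101; mL=-60/101, mR=-90/101; mL+mR=-150/101 → advance -1; mR−mL=-30/101 → turn -1·90°
n=1: pose=(3,-4,E); sL=30/29, sR=30/17; mL=-30/29, mR=-945/493; mL+mR=-1455/493 → advance -1; mR−mL=-15/17 → turn -1·90°
n=2: pose=(2,-4,S); sL=20/3, sR=60/13; mL=-20/3, mR=-350/39; mL+mR=-610/39 → advance -1; mR−mL=-30/13 → turn -1·90°
n=3: pose=(2,-3,W); sL=15/13, sR=3/4; mL=-15/13, mR=-159/104; mL+mR=-279/104 → advance -1; mR−mL=-3/8 → turn -1·90°

0 60/101 60/101 -60/101 -90/101 3 -3 N
1 30/29 30/17 -30/29 -945/493 3 -4 E
2 20/3 60/13 -20/3 -350/39 2 -4 S
3 15/13 3/4 -15/13 -159/104 2 -3 W
final 3 -3 N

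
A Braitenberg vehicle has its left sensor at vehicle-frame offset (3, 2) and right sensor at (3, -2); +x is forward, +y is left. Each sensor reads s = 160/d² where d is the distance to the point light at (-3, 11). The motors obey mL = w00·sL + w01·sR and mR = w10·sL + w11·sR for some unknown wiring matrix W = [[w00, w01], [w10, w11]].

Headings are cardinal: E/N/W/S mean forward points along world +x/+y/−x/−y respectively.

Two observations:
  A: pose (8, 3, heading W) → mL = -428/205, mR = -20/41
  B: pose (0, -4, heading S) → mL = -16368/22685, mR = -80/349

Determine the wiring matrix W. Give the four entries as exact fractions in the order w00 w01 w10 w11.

-1/2 -1 -1/2 0

obs A: pose=(8,3,W) → sL=40/41, sR=8/5, mL=-428/205, mR=-20/41
obs B: pose=(0,-4,S) → sL=160/349, sR=32/65, mL=-16368/22685, mR=-80/349
sensor matrix S = [[40/41, 8/5], [160/349, 32/65]]; det S = -47104/186017
solve [mL_A; mL_B] = S·[w00; w01] and [mR_A; mR_B] = S·[w10; w11]:
  w00 = -1/2, w01 = -1, w10 = -1/2, w11 = 0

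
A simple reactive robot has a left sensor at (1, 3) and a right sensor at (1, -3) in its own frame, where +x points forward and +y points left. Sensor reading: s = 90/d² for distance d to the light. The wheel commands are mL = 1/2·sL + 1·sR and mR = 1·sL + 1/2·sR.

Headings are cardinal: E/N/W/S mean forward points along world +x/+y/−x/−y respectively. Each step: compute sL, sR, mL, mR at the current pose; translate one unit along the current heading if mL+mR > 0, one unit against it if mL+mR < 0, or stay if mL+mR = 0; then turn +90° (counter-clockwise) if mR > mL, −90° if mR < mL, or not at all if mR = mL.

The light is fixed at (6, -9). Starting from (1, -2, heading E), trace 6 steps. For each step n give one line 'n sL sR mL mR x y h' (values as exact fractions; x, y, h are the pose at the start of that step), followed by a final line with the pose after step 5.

n=0: pose=(1,-2,E); sL=45/58, sR=45/16; mL=1485/464, mR=2025/928; mL+mR=4995/928 → advance +1; mR−mL=-945/928 → turn -1·90°
n=1: pose=(2,-2,S); sL=90/37, sR=18/17; mL=1431/629, mR=1863/629; mL+mR=3294/629 → advance +1; mR−mL=432/629 → turn +1·90°
n=2: pose=(2,-3,E); sL=1, sR=5; mL=11/2, mR=7/2; mL+mR=9 → advance +1; mR−mL=-2 → turn -1·90°
n=3: pose=(3,-3,S); sL=18/5, sR=90/61; mL=999/305, mR=1323/305; mL+mR=2322/305 → advance +1; mR−mL=324/305 → turn +1·90°
n=4: pose=(3,-4,E); sL=45/34, sR=45/4; mL=405/34, mR=945/136; mL+mR=2565/136 → advance +1; mR−mL=-675/136 → turn -1·90°
n=5: pose=(4,-4,S); sL=90/17, sR=90/41; mL=3375/697, mR=4455/697; mL+mR=7830/697 → advance +1; mR−mL=1080/697 → turn +1·90°

0 45/58 45/16 1485/464 2025/928 1 -2 E
1 90/37 18/17 1431/629 1863/629 2 -2 S
2 1 5 11/2 7/2 2 -3 E
3 18/5 90/61 999/305 1323/305 3 -3 S
4 45/34 45/4 405/34 945/136 3 -4 E
5 90/17 90/41 3375/697 4455/697 4 -4 S
final 4 -5 E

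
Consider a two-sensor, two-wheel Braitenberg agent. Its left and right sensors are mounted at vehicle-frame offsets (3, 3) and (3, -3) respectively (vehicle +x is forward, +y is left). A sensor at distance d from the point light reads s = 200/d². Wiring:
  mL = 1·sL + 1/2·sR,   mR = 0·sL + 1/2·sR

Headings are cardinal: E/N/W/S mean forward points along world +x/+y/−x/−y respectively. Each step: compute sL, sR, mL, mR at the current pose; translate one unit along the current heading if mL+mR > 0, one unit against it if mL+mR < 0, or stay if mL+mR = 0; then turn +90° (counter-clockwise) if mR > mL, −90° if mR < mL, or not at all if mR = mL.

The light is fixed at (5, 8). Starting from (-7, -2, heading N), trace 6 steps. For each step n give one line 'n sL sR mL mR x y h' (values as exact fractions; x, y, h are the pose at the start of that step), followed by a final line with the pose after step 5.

n=0: pose=(-7,-2,N); sL=100/137, sR=20/13; mL=2670/1781, mR=10/13; mL+mR=4040/1781 → advance +1; mR−mL=-100/137 → turn -1·90°
n=1: pose=(-7,-1,E); sL=200/117, sR=8/9; mL=28/13, mR=4/9; mL+mR=304/117 → advance +1; mR−mL=-200/117 → turn -1·90°
n=2: pose=(-6,-1,S); sL=25/26, sR=10/17; mL=555/442, mR=5/17; mL+mR=685/442 → advance +1; mR−mL=-25/26 → turn -1·90°
n=3: pose=(-6,-2,W); sL=40/73, sR=40/49; mL=3420/3577, mR=20/49; mL+mR=4880/3577 → advance +1; mR−mL=-40/73 → turn -1·90°
n=4: pose=(-7,-2,N); sL=100/137, sR=20/13; mL=2670/1781, mR=10/13; mL+mR=4040/1781 → advance +1; mR−mL=-100/137 → turn -1·90°
n=5: pose=(-7,-1,E); sL=200/117, sR=8/9; mL=28/13, mR=4/9; mL+mR=304/117 → advance +1; mR−mL=-200/117 → turn -1·90°

0 100/137 20/13 2670/1781 10/13 -7 -2 N
1 200/117 8/9 28/13 4/9 -7 -1 E
2 25/26 10/17 555/442 5/17 -6 -1 S
3 40/73 40/49 3420/3577 20/49 -6 -2 W
4 100/137 20/13 2670/1781 10/13 -7 -2 N
5 200/117 8/9 28/13 4/9 -7 -1 E
final -6 -1 S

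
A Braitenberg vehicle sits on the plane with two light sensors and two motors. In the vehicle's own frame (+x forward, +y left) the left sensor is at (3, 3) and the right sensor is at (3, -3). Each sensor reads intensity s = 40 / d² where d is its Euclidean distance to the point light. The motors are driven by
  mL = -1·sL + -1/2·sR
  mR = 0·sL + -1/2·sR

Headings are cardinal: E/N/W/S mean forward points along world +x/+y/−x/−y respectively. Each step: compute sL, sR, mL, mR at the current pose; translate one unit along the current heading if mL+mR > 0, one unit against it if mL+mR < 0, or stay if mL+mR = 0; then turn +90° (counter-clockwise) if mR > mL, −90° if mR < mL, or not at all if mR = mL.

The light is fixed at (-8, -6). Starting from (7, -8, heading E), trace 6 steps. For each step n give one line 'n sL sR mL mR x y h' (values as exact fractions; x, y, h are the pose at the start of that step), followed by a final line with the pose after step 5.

n=0: pose=(7,-8,E); sL=8/65, sR=40/349; mL=-4092/22685, mR=-20/349; mL+mR=-5392/22685 → advance -1; mR−mL=8/65 → turn +1·90°
n=1: pose=(6,-8,N); sL=20/61, sR=4/29; mL=-702/1769, mR=-2/29; mL+mR=-824/1769 → advance -1; mR−mL=20/61 → turn +1·90°
n=2: pose=(6,-9,W); sL=40/157, sR=40/121; mL=-7980/18997, mR=-20/121; mL+mR=-11120/18997 → advance -1; mR−mL=40/157 → turn +1·90°
n=3: pose=(7,-9,S); sL=1/9, sR=2/9; mL=-2/9, mR=-1/9; mL+mR=-1/3 → advance -1; mR−mL=1/9 → turn +1·90°
n=4: pose=(7,-8,E); sL=8/65, sR=40/349; mL=-4092/22685, mR=-20/349; mL+mR=-5392/22685 → advance -1; mR−mL=8/65 → turn +1·90°
n=5: pose=(6,-8,N); sL=20/61, sR=4/29; mL=-702/1769, mR=-2/29; mL+mR=-824/1769 → advance -1; mR−mL=20/61 → turn +1·90°

0 8/65 40/349 -4092/22685 -20/349 7 -8 E
1 20/61 4/29 -702/1769 -2/29 6 -8 N
2 40/157 40/121 -7980/18997 -20/121 6 -9 W
3 1/9 2/9 -2/9 -1/9 7 -9 S
4 8/65 40/349 -4092/22685 -20/349 7 -8 E
5 20/61 4/29 -702/1769 -2/29 6 -8 N
final 6 -9 W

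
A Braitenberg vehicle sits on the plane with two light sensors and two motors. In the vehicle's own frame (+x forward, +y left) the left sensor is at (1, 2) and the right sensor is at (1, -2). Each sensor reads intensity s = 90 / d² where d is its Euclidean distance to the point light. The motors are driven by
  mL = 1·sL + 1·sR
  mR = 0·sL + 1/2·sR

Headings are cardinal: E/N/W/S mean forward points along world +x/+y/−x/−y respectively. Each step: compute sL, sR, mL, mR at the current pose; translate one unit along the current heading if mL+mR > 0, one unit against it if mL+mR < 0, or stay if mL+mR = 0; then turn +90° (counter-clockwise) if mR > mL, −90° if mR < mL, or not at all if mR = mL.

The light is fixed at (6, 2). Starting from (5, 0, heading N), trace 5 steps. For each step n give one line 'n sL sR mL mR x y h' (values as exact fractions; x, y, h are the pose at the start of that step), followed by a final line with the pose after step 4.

n=0: pose=(5,0,N); sL=9, sR=45; mL=54, mR=45/2; mL+mR=153/2 → advance +1; mR−mL=-63/2 → turn -1·90°
n=1: pose=(5,1,E); sL=90, sR=10; mL=100, mR=5; mL+mR=105 → advance +1; mR−mL=-95 → turn -1·90°
n=2: pose=(6,1,S); sL=45/4, sR=45/4; mL=45/2, mR=45/8; mL+mR=225/8 → advance +1; mR−mL=-135/8 → turn -1·90°
n=3: pose=(6,0,W); sL=90/17, sR=90; mL=1620/17, mR=45; mL+mR=2385/17 → advance +1; mR−mL=-855/17 → turn -1·90°
n=4: pose=(5,0,N); sL=9, sR=45; mL=54, mR=45/2; mL+mR=153/2 → advance +1; mR−mL=-63/2 → turn -1·90°

0 9 45 54 45/2 5 0 N
1 90 10 100 5 5 1 E
2 45/4 45/4 45/2 45/8 6 1 S
3 90/17 90 1620/17 45 6 0 W
4 9 45 54 45/2 5 0 N
final 5 1 E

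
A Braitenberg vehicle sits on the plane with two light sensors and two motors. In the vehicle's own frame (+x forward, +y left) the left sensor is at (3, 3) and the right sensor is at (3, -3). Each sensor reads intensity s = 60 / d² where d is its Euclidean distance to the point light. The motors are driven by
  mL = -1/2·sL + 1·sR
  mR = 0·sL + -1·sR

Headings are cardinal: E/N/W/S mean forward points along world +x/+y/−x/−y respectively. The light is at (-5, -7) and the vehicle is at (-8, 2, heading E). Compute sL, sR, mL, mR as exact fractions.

left sensor world pos  = (-5, 5); dL² = 144
right sensor world pos = (-5, -1); dR² = 36
sL = 60/144 = 5/12
sR = 60/36 = 5/3
mL = -1/2·sL + 1·sR = 35/24
mR = 0·sL + -1·sR = -5/3

5/12 5/3 35/24 -5/3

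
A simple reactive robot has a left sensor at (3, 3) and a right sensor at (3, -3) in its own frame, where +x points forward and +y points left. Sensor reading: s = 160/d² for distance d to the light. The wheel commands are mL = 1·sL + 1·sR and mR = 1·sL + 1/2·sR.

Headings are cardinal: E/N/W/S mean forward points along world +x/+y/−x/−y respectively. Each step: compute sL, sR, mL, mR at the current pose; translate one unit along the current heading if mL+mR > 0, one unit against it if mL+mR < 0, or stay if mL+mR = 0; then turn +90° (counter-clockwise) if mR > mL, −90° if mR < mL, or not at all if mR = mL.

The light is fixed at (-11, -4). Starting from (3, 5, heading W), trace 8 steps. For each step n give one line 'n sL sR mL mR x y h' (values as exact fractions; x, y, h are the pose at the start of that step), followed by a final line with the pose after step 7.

n=0: pose=(3,5,W); sL=160/157, sR=32/53; mL=13504/8321, mR=10992/8321; mL+mR=24496/8321 → advance +1; mR−mL=-16/53 → turn -1·90°
n=1: pose=(2,5,N); sL=40/61, sR=2/5; mL=322/305, mR=261/305; mL+mR=583/305 → advance +1; mR−mL=-1/5 → turn -1·90°
n=2: pose=(2,6,E); sL=32/85, sR=32/61; mL=4672/5185, mR=3312/5185; mL+mR=7984/5185 → advance +1; mR−mL=-16/61 → turn -1·90°
n=3: pose=(3,6,S); sL=80/169, sR=16/17; mL=4064/2873, mR=2712/2873; mL+mR=6776/2873 → advance +1; mR−mL=-8/17 → turn -1·90°
n=4: pose=(3,5,W); sL=160/157, sR=32/53; mL=13504/8321, mR=10992/8321; mL+mR=24496/8321 → advance +1; mR−mL=-16/53 → turn -1·90°
n=5: pose=(2,5,N); sL=40/61, sR=2/5; mL=322/305, mR=261/305; mL+mR=583/305 → advance +1; mR−mL=-1/5 → turn -1·90°
n=6: pose=(2,6,E); sL=32/85, sR=32/61; mL=4672/5185, mR=3312/5185; mL+mR=7984/5185 → advance +1; mR−mL=-16/61 → turn -1·90°
n=7: pose=(3,6,S); sL=80/169, sR=16/17; mL=4064/2873, mR=2712/2873; mL+mR=6776/2873 → advance +1; mR−mL=-8/17 → turn -1·90°

0 160/157 32/53 13504/8321 10992/8321 3 5 W
1 40/61 2/5 322/305 261/305 2 5 N
2 32/85 32/61 4672/5185 3312/5185 2 6 E
3 80/169 16/17 4064/2873 2712/2873 3 6 S
4 160/157 32/53 13504/8321 10992/8321 3 5 W
5 40/61 2/5 322/305 261/305 2 5 N
6 32/85 32/61 4672/5185 3312/5185 2 6 E
7 80/169 16/17 4064/2873 2712/2873 3 6 S
final 3 5 W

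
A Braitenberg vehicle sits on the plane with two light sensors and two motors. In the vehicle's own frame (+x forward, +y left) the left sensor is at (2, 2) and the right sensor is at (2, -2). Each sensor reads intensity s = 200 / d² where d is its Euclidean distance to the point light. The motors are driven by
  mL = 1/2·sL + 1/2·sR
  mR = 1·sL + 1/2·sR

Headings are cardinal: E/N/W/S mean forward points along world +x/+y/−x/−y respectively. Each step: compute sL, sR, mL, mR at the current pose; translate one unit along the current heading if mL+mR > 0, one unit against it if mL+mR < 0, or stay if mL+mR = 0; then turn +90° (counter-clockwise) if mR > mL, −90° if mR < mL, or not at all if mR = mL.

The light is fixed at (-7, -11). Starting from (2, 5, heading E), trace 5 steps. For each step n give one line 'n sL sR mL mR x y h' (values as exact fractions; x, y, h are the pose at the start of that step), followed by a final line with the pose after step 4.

0 40/89 200/317 15240/28213 21580/28213 2 5 E
1 50/97 50/117 5350/11349 8275/11349 3 5 N
2 200/289 8/17 168/289 268/289 3 6 W
3 100/173 100/137 15500/23701 22350/23701 2 6 S
4 40/89 200/317 15240/28213 21580/28213 2 5 E
final 3 5 N

n=0: pose=(2,5,E); sL=40/89, sR=200/317; mL=15240/28213, mR=21580/28213; mL+mR=36820/28213 → advance +1; mR−mL=20/89 → turn +1·90°
n=1: pose=(3,5,N); sL=50/97, sR=50/117; mL=5350/11349, mR=8275/11349; mL+mR=13625/11349 → advance +1; mR−mL=25/97 → turn +1·90°
n=2: pose=(3,6,W); sL=200/289, sR=8/17; mL=168/289, mR=268/289; mL+mR=436/289 → advance +1; mR−mL=100/289 → turn +1·90°
n=3: pose=(2,6,S); sL=100/173, sR=100/137; mL=15500/23701, mR=22350/23701; mL+mR=37850/23701 → advance +1; mR−mL=50/173 → turn +1·90°
n=4: pose=(2,5,E); sL=40/89, sR=200/317; mL=15240/28213, mR=21580/28213; mL+mR=36820/28213 → advance +1; mR−mL=20/89 → turn +1·90°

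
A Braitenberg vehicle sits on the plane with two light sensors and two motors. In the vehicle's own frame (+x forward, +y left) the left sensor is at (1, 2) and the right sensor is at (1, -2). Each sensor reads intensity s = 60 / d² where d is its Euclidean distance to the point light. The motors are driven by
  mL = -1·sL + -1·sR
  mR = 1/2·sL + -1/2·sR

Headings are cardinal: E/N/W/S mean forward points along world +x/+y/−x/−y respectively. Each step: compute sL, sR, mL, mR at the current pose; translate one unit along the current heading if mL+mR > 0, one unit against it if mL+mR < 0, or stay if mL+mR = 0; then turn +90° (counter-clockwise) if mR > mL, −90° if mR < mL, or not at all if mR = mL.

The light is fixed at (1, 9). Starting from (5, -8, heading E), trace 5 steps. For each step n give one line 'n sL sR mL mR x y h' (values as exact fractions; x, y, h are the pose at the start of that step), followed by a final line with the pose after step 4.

0 6/25 30/193 -1908/4825 204/4825 5 -8 E
1 60/257 60/281 -32280/72217 720/72217 4 -8 N
2 15/101 3/13 -498/1313 -54/1313 4 -9 W
3 60/397 12/73 -9144/28981 -192/28981 5 -9 S
4 6/25 30/193 -1908/4825 204/4825 5 -8 E
final 4 -8 N

n=0: pose=(5,-8,E); sL=6/25, sR=30/193; mL=-1908/4825, mR=204/4825; mL+mR=-1704/4825 → advance -1; mR−mL=2112/4825 → turn +1·90°
n=1: pose=(4,-8,N); sL=60/257, sR=60/281; mL=-32280/72217, mR=720/72217; mL+mR=-31560/72217 → advance -1; mR−mL=33000/72217 → turn +1·90°
n=2: pose=(4,-9,W); sL=15/101, sR=3/13; mL=-498/1313, mR=-54/1313; mL+mR=-552/1313 → advance -1; mR−mL=444/1313 → turn +1·90°
n=3: pose=(5,-9,S); sL=60/397, sR=12/73; mL=-9144/28981, mR=-192/28981; mL+mR=-9336/28981 → advance -1; mR−mL=8952/28981 → turn +1·90°
n=4: pose=(5,-8,E); sL=6/25, sR=30/193; mL=-1908/4825, mR=204/4825; mL+mR=-1704/4825 → advance -1; mR−mL=2112/4825 → turn +1·90°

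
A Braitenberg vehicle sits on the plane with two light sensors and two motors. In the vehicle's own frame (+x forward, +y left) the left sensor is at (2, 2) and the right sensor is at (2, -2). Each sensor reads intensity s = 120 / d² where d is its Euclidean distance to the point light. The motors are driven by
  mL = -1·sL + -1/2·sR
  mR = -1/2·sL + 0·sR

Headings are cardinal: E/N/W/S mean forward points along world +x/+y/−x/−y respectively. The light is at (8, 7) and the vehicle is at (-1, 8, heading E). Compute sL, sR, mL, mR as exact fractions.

left sensor world pos  = (1, 10); dL² = 58
right sensor world pos = (1, 6); dR² = 50
sL = 120/58 = 60/29
sR = 120/50 = 12/5
mL = -1·sL + -1/2·sR = -474/145
mR = -1/2·sL + 0·sR = -30/29

60/29 12/5 -474/145 -30/29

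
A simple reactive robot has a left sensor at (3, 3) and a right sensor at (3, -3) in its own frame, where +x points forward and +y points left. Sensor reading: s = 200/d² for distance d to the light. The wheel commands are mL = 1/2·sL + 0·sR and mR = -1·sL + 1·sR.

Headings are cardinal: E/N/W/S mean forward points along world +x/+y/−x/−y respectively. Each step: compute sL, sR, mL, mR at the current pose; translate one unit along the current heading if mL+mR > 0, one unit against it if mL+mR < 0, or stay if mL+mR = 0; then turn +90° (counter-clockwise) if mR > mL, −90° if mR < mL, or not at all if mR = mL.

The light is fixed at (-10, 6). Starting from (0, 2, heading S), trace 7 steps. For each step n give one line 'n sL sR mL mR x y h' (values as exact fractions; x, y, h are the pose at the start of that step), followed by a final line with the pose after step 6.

0 100/109 100/49 50/109 6000/5341 0 2 S
1 200/173 200/233 100/173 -12000/40309 0 1 E
2 10/13 25/16 5/13 165/208 1 1 S
3 40/41 200/277 20/41 -2880/11357 1 0 E
4 100/153 100/81 50/153 800/1377 2 0 S
5 200/241 8/13 100/241 -672/3133 2 -1 E
6 50/89 1 25/89 39/89 3 -1 S
final 3 -2 E

n=0: pose=(0,2,S); sL=100/109, sR=100/49; mL=50/109, mR=6000/5341; mL+mR=8450/5341 → advance +1; mR−mL=3550/5341 → turn +1·90°
n=1: pose=(0,1,E); sL=200/173, sR=200/233; mL=100/173, mR=-12000/40309; mL+mR=11300/40309 → advance +1; mR−mL=-35300/40309 → turn -1·90°
n=2: pose=(1,1,S); sL=10/13, sR=25/16; mL=5/13, mR=165/208; mL+mR=245/208 → advance +1; mR−mL=85/208 → turn +1·90°
n=3: pose=(1,0,E); sL=40/41, sR=200/277; mL=20/41, mR=-2880/11357; mL+mR=2660/11357 → advance +1; mR−mL=-8420/11357 → turn -1·90°
n=4: pose=(2,0,S); sL=100/153, sR=100/81; mL=50/153, mR=800/1377; mL+mR=1250/1377 → advance +1; mR−mL=350/1377 → turn +1·90°
n=5: pose=(2,-1,E); sL=200/241, sR=8/13; mL=100/241, mR=-672/3133; mL+mR=628/3133 → advance +1; mR−mL=-1972/3133 → turn -1·90°
n=6: pose=(3,-1,S); sL=50/89, sR=1; mL=25/89, mR=39/89; mL+mR=64/89 → advance +1; mR−mL=14/89 → turn +1·90°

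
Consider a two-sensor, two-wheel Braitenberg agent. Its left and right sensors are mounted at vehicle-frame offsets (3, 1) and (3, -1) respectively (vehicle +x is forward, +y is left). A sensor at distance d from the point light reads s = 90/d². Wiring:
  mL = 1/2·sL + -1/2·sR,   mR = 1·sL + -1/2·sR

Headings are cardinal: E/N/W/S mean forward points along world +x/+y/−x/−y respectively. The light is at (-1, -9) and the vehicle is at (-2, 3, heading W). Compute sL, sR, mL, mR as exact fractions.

left sensor world pos  = (-5, 2); dL² = 137
right sensor world pos = (-5, 4); dR² = 185
sL = 90/137 = 90/137
sR = 90/185 = 18/37
mL = 1/2·sL + -1/2·sR = 432/5069
mR = 1·sL + -1/2·sR = 2097/5069

90/137 18/37 432/5069 2097/5069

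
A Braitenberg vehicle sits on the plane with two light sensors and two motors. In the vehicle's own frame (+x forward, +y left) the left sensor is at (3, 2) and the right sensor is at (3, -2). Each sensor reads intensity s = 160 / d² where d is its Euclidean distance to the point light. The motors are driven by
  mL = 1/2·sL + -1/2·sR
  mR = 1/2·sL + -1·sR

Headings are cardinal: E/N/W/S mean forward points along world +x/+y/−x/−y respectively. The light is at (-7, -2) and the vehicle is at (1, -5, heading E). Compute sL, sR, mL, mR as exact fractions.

80/61 80/73 480/4453 -1960/4453

left sensor world pos  = (4, -3); dL² = 122
right sensor world pos = (4, -7); dR² = 146
sL = 160/122 = 80/61
sR = 160/146 = 80/73
mL = 1/2·sL + -1/2·sR = 480/4453
mR = 1/2·sL + -1·sR = -1960/4453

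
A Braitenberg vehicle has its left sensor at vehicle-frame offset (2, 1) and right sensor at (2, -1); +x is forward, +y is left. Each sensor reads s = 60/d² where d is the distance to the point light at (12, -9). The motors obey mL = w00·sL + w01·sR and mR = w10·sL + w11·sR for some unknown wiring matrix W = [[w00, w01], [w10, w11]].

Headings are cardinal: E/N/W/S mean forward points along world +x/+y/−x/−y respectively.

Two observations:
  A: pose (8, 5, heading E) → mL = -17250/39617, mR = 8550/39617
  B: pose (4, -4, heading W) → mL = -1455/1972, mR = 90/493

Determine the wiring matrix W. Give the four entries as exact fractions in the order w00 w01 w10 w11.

obs A: pose=(8,5,E) → sL=60/229, sR=60/173, mL=-17250/39617, mR=8550/39617
obs B: pose=(4,-4,W) → sL=15/29, sR=15/34, mL=-1455/1972, mR=90/493
sensor matrix S = [[60/229, 60/173], [15/29, 15/34]]; det S = -1246050/19531181
solve [mL_A; mL_B] = S·[w00; w01] and [mR_A; mR_B] = S·[w10; w11]:
  w00 = -1, w01 = -1/2, w10 = -1/2, w11 = 1

-1 -1/2 -1/2 1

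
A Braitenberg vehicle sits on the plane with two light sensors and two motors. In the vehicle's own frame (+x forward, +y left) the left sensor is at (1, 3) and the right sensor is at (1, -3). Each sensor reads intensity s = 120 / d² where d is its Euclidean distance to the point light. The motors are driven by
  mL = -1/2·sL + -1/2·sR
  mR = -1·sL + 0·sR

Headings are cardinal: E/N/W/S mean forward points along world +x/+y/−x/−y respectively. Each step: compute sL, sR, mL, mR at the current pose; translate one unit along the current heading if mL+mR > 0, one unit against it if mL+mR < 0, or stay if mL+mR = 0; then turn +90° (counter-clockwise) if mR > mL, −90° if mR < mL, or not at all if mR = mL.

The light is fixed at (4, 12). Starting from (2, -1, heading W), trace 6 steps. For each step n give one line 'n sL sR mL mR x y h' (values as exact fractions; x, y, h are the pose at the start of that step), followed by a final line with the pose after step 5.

0 24/53 120/109 -4488/5777 -24/53 2 -1 W
1 3/5 30/53 -309/530 -3/5 3 -1 S
2 120/229 24/17 -3768/3893 -120/229 3 0 W
3 60/89 60/89 -60/89 -60/89 4 0 S
4 40/51 40/51 -40/51 -40/51 4 1 S
5 12/13 12/13 -12/13 -12/13 4 2 S
final 4 3 S

n=0: pose=(2,-1,W); sL=24/53, sR=120/109; mL=-4488/5777, mR=-24/53; mL+mR=-7104/5777 → advance -1; mR−mL=1872/5777 → turn +1·90°
n=1: pose=(3,-1,S); sL=3/5, sR=30/53; mL=-309/530, mR=-3/5; mL+mR=-627/530 → advance -1; mR−mL=-9/530 → turn -1·90°
n=2: pose=(3,0,W); sL=120/229, sR=24/17; mL=-3768/3893, mR=-120/229; mL+mR=-5808/3893 → advance -1; mR−mL=1728/3893 → turn +1·90°
n=3: pose=(4,0,S); sL=60/89, sR=60/89; mL=-60/89, mR=-60/89; mL+mR=-120/89 → advance -1; mR−mL=0 → turn +0·90°
n=4: pose=(4,1,S); sL=40/51, sR=40/51; mL=-40/51, mR=-40/51; mL+mR=-80/51 → advance -1; mR−mL=0 → turn +0·90°
n=5: pose=(4,2,S); sL=12/13, sR=12/13; mL=-12/13, mR=-12/13; mL+mR=-24/13 → advance -1; mR−mL=0 → turn +0·90°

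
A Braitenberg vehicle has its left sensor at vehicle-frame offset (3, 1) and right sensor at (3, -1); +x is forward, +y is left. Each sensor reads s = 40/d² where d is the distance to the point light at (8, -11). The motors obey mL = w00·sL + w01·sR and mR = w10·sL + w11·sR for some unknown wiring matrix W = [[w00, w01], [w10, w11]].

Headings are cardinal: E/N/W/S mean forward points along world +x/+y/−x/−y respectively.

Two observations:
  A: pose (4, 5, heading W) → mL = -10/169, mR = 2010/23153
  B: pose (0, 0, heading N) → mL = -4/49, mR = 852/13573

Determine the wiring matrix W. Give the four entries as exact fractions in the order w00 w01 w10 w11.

0 -1/2 1 -1/2

obs A: pose=(4,5,W) → sL=20/137, sR=20/169, mL=-10/169, mR=2010/23153
obs B: pose=(0,0,N) → sL=40/277, sR=8/49, mL=-4/49, mR=852/13573
sensor matrix S = [[20/137, 20/169], [40/277, 8/49]]; det S = 2119680/314255669
solve [mL_A; mL_B] = S·[w00; w01] and [mR_A; mR_B] = S·[w10; w11]:
  w00 = 0, w01 = -1/2, w10 = 1, w11 = -1/2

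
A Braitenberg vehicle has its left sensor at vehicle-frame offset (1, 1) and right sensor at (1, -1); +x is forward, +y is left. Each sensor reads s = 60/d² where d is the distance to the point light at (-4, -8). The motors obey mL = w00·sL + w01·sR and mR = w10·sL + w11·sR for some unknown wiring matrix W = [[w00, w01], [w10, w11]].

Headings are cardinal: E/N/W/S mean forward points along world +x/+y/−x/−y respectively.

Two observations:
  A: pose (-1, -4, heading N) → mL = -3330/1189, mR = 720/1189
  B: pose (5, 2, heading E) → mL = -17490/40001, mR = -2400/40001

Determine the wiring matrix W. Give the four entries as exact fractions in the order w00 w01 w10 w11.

obs A: pose=(-1,-4,N) → sL=60/29, sR=60/41, mL=-3330/1189, mR=720/1189
obs B: pose=(5,2,E) → sL=60/221, sR=60/181, mL=-17490/40001, mR=-2400/40001
sensor matrix S = [[60/29, 60/41], [60/221, 60/181]]; det S = 13723200/47561189
solve [mL_A; mL_B] = S·[w00; w01] and [mR_A; mR_B] = S·[w10; w11]:
  w00 = -1, w01 = -1/2, w10 = 1, w11 = -1

-1 -1/2 1 -1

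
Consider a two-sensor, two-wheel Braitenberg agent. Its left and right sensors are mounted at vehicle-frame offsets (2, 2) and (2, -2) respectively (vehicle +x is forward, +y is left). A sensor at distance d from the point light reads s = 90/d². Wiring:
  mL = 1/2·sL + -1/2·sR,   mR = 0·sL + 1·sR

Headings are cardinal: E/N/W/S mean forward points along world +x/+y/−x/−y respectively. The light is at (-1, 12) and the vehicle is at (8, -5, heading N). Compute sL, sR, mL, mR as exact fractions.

left sensor world pos  = (6, -3); dL² = 274
right sensor world pos = (10, -3); dR² = 346
sL = 90/274 = 45/137
sR = 90/346 = 45/173
mL = 1/2·sL + -1/2·sR = 810/23701
mR = 0·sL + 1·sR = 45/173

45/137 45/173 810/23701 45/173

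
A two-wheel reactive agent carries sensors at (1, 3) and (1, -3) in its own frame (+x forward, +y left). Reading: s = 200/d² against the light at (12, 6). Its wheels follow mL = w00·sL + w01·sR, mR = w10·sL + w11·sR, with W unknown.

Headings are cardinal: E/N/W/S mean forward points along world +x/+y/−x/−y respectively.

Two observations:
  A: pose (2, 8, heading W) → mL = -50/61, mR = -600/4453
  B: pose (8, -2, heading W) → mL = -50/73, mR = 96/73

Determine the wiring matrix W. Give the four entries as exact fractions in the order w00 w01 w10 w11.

obs A: pose=(2,8,W) → sL=100/61, sR=100/73, mL=-50/61, mR=-600/4453
obs B: pose=(8,-2,W) → sL=100/73, sR=4, mL=-50/73, mR=96/73
sensor matrix S = [[100/61, 100/73], [100/73, 4]]; det S = 1521600/325069
solve [mL_A; mL_B] = S·[w00; w01] and [mR_A; mR_B] = S·[w10; w11]:
  w00 = -1/2, w01 = 0, w10 = -1/2, w11 = 1/2

-1/2 0 -1/2 1/2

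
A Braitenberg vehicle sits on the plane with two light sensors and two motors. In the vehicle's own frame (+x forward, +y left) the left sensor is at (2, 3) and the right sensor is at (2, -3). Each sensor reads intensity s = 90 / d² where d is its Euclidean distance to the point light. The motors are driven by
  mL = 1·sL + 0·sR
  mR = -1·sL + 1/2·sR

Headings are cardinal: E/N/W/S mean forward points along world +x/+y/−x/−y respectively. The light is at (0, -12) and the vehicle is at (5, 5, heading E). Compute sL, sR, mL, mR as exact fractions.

left sensor world pos  = (7, 8); dL² = 449
right sensor world pos = (7, 2); dR² = 245
sL = 90/449 = 90/449
sR = 90/245 = 18/49
mL = 1·sL + 0·sR = 90/449
mR = -1·sL + 1/2·sR = -369/22001

90/449 18/49 90/449 -369/22001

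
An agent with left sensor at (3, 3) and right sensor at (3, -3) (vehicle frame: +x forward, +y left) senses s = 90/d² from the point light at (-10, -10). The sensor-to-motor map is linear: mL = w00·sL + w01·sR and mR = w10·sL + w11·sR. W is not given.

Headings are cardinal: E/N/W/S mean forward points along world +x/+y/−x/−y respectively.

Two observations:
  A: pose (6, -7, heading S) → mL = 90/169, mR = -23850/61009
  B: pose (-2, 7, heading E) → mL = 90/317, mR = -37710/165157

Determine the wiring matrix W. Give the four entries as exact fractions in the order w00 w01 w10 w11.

0 1 -1/2 -1/2

obs A: pose=(6,-7,S) → sL=90/361, sR=90/169, mL=90/169, mR=-23850/61009
obs B: pose=(-2,7,E) → sL=90/521, sR=90/317, mL=90/317, mR=-37710/165157
sensor matrix S = [[90/361, 90/169], [90/521, 90/317]]; det S = -213742800/10076063413
solve [mL_A; mL_B] = S·[w00; w01] and [mR_A; mR_B] = S·[w10; w11]:
  w00 = 0, w01 = 1, w10 = -1/2, w11 = -1/2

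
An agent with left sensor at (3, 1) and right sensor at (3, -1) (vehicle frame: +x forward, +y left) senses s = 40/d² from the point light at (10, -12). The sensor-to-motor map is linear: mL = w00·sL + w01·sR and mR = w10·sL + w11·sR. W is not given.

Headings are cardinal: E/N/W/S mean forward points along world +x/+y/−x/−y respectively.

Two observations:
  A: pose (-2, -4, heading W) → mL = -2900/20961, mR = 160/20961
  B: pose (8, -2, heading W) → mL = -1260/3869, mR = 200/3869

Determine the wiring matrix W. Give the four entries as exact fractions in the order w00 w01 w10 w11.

-1/2 -1/2 1/2 -1/2

obs A: pose=(-2,-4,W) → sL=20/137, sR=20/153, mL=-2900/20961, mR=160/20961
obs B: pose=(8,-2,W) → sL=20/53, sR=20/73, mL=-1260/3869, mR=200/3869
sensor matrix S = [[20/137, 20/153], [20/53, 20/73]]; det S = -756800/81098109
solve [mL_A; mL_B] = S·[w00; w01] and [mR_A; mR_B] = S·[w10; w11]:
  w00 = -1/2, w01 = -1/2, w10 = 1/2, w11 = -1/2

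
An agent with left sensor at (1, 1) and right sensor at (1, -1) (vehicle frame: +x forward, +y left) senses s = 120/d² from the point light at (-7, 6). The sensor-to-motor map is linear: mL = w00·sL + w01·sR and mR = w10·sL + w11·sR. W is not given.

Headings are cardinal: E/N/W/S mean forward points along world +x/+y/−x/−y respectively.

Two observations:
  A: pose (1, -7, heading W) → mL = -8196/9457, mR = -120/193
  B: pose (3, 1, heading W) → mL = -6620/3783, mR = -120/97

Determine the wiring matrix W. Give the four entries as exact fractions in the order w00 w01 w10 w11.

obs A: pose=(1,-7,W) → sL=24/49, sR=120/193, mL=-8196/9457, mR=-120/193
obs B: pose=(3,1,W) → sL=40/39, sR=120/97, mL=-6620/3783, mR=-120/97
sensor matrix S = [[24/49, 120/193], [40/39, 120/97]]; det S = -378880/11925277
solve [mL_A; mL_B] = S·[w00; w01] and [mR_A; mR_B] = S·[w10; w11]:
  w00 = -1/2, w01 = -1, w10 = 0, w11 = -1

-1/2 -1 0 -1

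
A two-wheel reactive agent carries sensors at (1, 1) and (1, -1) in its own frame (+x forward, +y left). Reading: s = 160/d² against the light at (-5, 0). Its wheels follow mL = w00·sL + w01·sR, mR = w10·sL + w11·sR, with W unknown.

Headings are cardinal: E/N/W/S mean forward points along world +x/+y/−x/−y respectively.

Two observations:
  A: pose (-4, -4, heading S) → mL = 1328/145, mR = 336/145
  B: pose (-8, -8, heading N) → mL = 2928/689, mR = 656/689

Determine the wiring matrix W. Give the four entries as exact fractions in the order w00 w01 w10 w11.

1/2 1 1 -1/2

obs A: pose=(-4,-4,S) → sL=160/29, sR=32/5, mL=1328/145, mR=336/145
obs B: pose=(-8,-8,N) → sL=32/13, sR=160/53, mL=2928/689, mR=656/689
sensor matrix S = [[160/29, 32/5], [32/13, 160/53]]; det S = 90112/99905
solve [mL_A; mL_B] = S·[w00; w01] and [mR_A; mR_B] = S·[w10; w11]:
  w00 = 1/2, w01 = 1, w10 = 1, w11 = -1/2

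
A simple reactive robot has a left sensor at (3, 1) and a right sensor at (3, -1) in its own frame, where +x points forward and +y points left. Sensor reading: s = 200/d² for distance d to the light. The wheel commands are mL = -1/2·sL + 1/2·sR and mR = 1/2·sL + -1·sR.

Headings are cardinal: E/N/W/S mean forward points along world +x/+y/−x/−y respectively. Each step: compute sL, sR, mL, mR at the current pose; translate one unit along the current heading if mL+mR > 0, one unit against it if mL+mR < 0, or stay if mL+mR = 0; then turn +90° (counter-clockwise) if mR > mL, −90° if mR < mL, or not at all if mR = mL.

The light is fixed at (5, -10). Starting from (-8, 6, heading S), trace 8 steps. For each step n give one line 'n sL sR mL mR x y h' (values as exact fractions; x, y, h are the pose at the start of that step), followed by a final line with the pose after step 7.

n=0: pose=(-8,6,S); sL=200/313, sR=40/73; mL=-1040/22849, mR=-5220/22849; mL+mR=-20/73 → advance -1; mR−mL=-4180/22849 → turn -1·90°
n=1: pose=(-8,7,W); sL=25/64, sR=10/29; mL=-85/3712, mR=-555/3712; mL+mR=-5/29 → advance -1; mR−mL=-235/1856 → turn -1·90°
n=2: pose=(-7,7,N); sL=200/569, sR=200/521; mL=4800/296449, mR=-61700/296449; mL+mR=-100/521 → advance -1; mR−mL=-66500/296449 → turn -1·90°
n=3: pose=(-7,6,E); sL=20/37, sR=100/153; mL=320/5661, mR=-2170/5661; mL+mR=-50/153 → advance -1; mR−mL=-830/1887 → turn -1·90°
n=4: pose=(-8,6,S); sL=200/313, sR=40/73; mL=-1040/22849, mR=-5220/22849; mL+mR=-20/73 → advance -1; mR−mL=-4180/22849 → turn -1·90°
n=5: pose=(-8,7,W); sL=25/64, sR=10/29; mL=-85/3712, mR=-555/3712; mL+mR=-5/29 → advance -1; mR−mL=-235/1856 → turn -1·90°
n=6: pose=(-7,7,N); sL=200/569, sR=200/521; mL=4800/296449, mR=-61700/296449; mL+mR=-100/521 → advance -1; mR−mL=-66500/296449 → turn -1·90°
n=7: pose=(-7,6,E); sL=20/37, sR=100/153; mL=320/5661, mR=-2170/5661; mL+mR=-50/153 → advance -1; mR−mL=-830/1887 → turn -1·90°

0 200/313 40/73 -1040/22849 -5220/22849 -8 6 S
1 25/64 10/29 -85/3712 -555/3712 -8 7 W
2 200/569 200/521 4800/296449 -61700/296449 -7 7 N
3 20/37 100/153 320/5661 -2170/5661 -7 6 E
4 200/313 40/73 -1040/22849 -5220/22849 -8 6 S
5 25/64 10/29 -85/3712 -555/3712 -8 7 W
6 200/569 200/521 4800/296449 -61700/296449 -7 7 N
7 20/37 100/153 320/5661 -2170/5661 -7 6 E
final -8 6 S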